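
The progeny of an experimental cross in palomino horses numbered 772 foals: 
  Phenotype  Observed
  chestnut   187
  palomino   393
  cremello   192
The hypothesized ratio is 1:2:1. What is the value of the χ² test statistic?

0.319

The 1:2:1 ratio has 4 parts, so with N = 772 the expected counts are:
  chestnut: 772 × 1/4 = 193
  palomino: 772 × 2/4 = 386
  cremello: 772 × 1/4 = 193
χ² = Σ (O − E)² / E
  chestnut: (187 − 193)² / 193 = 0.1865
  palomino: (393 − 386)² / 386 = 0.1269
  cremello: (192 − 193)² / 193 = 0.0052
χ² = 0.1865 + 0.1269 + 0.0052 = 0.3186 ≈ 0.319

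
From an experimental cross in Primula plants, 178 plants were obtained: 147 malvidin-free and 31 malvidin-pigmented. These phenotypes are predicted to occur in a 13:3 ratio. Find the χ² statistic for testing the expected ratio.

0.208

Under the 13:3 hypothesis (Σ ratio = 16, N = 178):
  malvidin-free: 178 × 13/16 = 144.625
  malvidin-pigmented: 178 × 3/16 = 33.375
χ² = Σ (O − E)² / E
  malvidin-free: (147 − 144.625)² / 144.625 = 0.0390
  malvidin-pigmented: (31 − 33.375)² / 33.375 = 0.1690
χ² = 0.0390 + 0.1690 = 0.208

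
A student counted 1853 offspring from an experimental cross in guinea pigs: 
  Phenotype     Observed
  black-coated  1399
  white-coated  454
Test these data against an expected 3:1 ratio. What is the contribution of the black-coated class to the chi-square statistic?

Under the 3:1 hypothesis (Σ ratio = 4, N = 1853):
  black-coated: 1853 × 3/4 = 1389.75
  white-coated: 1853 × 1/4 = 463.25
Contribution of black-coated: (1399 − 1389.75)² / 1389.75 = 0.0616

0.062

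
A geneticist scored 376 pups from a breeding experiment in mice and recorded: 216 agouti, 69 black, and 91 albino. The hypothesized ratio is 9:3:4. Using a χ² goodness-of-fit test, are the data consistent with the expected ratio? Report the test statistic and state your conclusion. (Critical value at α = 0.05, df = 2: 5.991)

0.223; consistent

Under the 9:3:4 hypothesis (Σ ratio = 16, N = 376):
  agouti: 376 × 9/16 = 211.5
  black: 376 × 3/16 = 70.5
  albino: 376 × 4/16 = 94
χ² = Σ (O − E)² / E
  agouti: (216 − 211.5)² / 211.5 = 0.0957
  black: (69 − 70.5)² / 70.5 = 0.0319
  albino: (91 − 94)² / 94 = 0.0957
χ² = 0.0957 + 0.0319 + 0.0957 = 0.2233 ≈ 0.223
Degrees of freedom = 3 − 1 = 2; critical value at α = 0.05 is 5.991.
Since 0.223 < 5.991, we fail to reject the null hypothesis — the data are consistent with the 9:3:4 ratio.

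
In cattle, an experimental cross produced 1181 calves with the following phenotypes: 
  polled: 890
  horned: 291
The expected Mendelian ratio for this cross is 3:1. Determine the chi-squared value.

The 3:1 ratio has 4 parts, so with N = 1181 the expected counts are:
  polled: 1181 × 3/4 = 885.75
  horned: 1181 × 1/4 = 295.25
χ² = Σ (O − E)² / E
  polled: (890 − 885.75)² / 885.75 = 0.0204
  horned: (291 − 295.25)² / 295.25 = 0.0612
χ² = 0.0204 + 0.0612 = 0.0816 ≈ 0.082

0.082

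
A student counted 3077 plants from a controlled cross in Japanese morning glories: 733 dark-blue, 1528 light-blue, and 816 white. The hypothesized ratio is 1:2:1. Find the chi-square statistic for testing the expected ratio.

The 1:2:1 ratio has 4 parts, so with N = 3077 the expected counts are:
  dark-blue: 3077 × 1/4 = 769.25
  light-blue: 3077 × 2/4 = 1538.5
  white: 3077 × 1/4 = 769.25
χ² = Σ (O − E)² / E
  dark-blue: (733 − 769.25)² / 769.25 = 1.7082
  light-blue: (1528 − 1538.5)² / 1538.5 = 0.0717
  white: (816 − 769.25)² / 769.25 = 2.8412
χ² = 1.7082 + 0.0717 + 2.8412 = 4.6211 ≈ 4.621

4.621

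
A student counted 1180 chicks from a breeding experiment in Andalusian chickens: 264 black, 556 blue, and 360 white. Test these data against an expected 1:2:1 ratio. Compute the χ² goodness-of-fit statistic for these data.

The 1:2:1 ratio has 4 parts, so with N = 1180 the expected counts are:
  black: 1180 × 1/4 = 295
  blue: 1180 × 2/4 = 590
  white: 1180 × 1/4 = 295
χ² = Σ (O − E)² / E
  black: (264 − 295)² / 295 = 3.2576
  blue: (556 − 590)² / 590 = 1.9593
  white: (360 − 295)² / 295 = 14.3220
χ² = 3.2576 + 1.9593 + 14.3220 = 19.5389 ≈ 19.539

19.539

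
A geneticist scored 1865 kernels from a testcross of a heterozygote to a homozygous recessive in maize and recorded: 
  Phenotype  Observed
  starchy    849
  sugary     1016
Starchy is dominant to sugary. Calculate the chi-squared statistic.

14.954

A testcross of a heterozygote (Aa × aa) gives a 1:1 phenotypic ratio.
The 1:1 ratio has 2 parts, so with N = 1865 the expected counts are:
  starchy: 1865 × 1/2 = 932.5
  sugary: 1865 × 1/2 = 932.5
χ² = Σ (O − E)² / E
  starchy: (849 − 932.5)² / 932.5 = 7.4769
  sugary: (1016 − 932.5)² / 932.5 = 7.4769
χ² = 7.4769 + 7.4769 = 14.9538 ≈ 14.954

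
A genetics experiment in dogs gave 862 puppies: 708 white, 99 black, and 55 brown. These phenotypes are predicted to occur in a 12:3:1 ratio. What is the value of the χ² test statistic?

30.139

Total ratio parts = 16. Expected numbers out of 862:
  white: 862 × 12/16 = 646.5
  black: 862 × 3/16 = 161.625
  brown: 862 × 1/16 = 53.875
χ² = Σ (O − E)² / E
  white: (708 − 646.5)² / 646.5 = 5.8503
  black: (99 − 161.625)² / 161.625 = 24.2654
  brown: (55 − 53.875)² / 53.875 = 0.0235
χ² = 5.8503 + 24.2654 + 0.0235 = 30.1392 ≈ 30.139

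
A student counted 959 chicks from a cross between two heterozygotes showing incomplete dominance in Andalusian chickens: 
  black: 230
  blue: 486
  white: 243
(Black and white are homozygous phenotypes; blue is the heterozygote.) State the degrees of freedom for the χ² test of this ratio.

2

With incomplete dominance, a heterozygote × heterozygote cross gives a 1:2:1 phenotypic ratio.
A goodness-of-fit test with 3 phenotype classes has df = 3 − 1 = 2.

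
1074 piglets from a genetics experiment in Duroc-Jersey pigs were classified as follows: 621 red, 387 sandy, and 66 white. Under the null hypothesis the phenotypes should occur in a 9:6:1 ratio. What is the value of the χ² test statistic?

1.106

Under the 9:6:1 hypothesis (Σ ratio = 16, N = 1074):
  red: 1074 × 9/16 = 604.125
  sandy: 1074 × 6/16 = 402.75
  white: 1074 × 1/16 = 67.125
χ² = Σ (O − E)² / E
  red: (621 − 604.125)² / 604.125 = 0.4714
  sandy: (387 − 402.75)² / 402.75 = 0.6159
  white: (66 − 67.125)² / 67.125 = 0.0189
χ² = 0.4714 + 0.6159 + 0.0189 = 1.1062 ≈ 1.106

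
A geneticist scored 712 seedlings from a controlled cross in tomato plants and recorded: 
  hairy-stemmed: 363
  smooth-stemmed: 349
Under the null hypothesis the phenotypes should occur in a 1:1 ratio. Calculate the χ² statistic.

Under the 1:1 hypothesis (Σ ratio = 2, N = 712):
  hairy-stemmed: 712 × 1/2 = 356
  smooth-stemmed: 712 × 1/2 = 356
χ² = Σ (O − E)² / E
  hairy-stemmed: (363 − 356)² / 356 = 0.1376
  smooth-stemmed: (349 − 356)² / 356 = 0.1376
χ² = 0.1376 + 0.1376 = 0.2752 ≈ 0.275

0.275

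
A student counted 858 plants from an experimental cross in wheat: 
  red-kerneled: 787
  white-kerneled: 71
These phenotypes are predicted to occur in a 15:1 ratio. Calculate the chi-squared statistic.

6.005

Under the 15:1 hypothesis (Σ ratio = 16, N = 858):
  red-kerneled: 858 × 15/16 = 804.375
  white-kerneled: 858 × 1/16 = 53.625
χ² = Σ (O − E)² / E
  red-kerneled: (787 − 804.375)² / 804.375 = 0.3753
  white-kerneled: (71 − 53.625)² / 53.625 = 5.6297
χ² = 0.3753 + 5.6297 = 6.005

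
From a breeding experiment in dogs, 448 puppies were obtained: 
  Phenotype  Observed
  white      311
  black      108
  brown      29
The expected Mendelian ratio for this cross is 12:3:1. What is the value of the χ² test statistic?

8.753

Under the 12:3:1 hypothesis (Σ ratio = 16, N = 448):
  white: 448 × 12/16 = 336
  black: 448 × 3/16 = 84
  brown: 448 × 1/16 = 28
χ² = Σ (O − E)² / E
  white: (311 − 336)² / 336 = 1.8601
  black: (108 − 84)² / 84 = 6.8571
  brown: (29 − 28)² / 28 = 0.0357
χ² = 1.8601 + 6.8571 + 0.0357 = 8.7529 ≈ 8.753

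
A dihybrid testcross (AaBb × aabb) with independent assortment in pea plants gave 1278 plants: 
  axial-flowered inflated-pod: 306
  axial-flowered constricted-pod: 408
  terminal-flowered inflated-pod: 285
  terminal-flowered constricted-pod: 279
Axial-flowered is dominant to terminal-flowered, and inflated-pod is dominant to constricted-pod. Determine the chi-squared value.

33.944

A dihybrid testcross with independent assortment gives a 1:1:1:1 ratio.
Expected counts for N = 1278 under a 1:1:1:1 ratio (total parts = 4):
  axial-flowered inflated-pod: 1278 × 1/4 = 319.5
  axial-flowered constricted-pod: 1278 × 1/4 = 319.5
  terminal-flowered inflated-pod: 1278 × 1/4 = 319.5
  terminal-flowered constricted-pod: 1278 × 1/4 = 319.5
χ² = Σ (O − E)² / E
  axial-flowered inflated-pod: (306 − 319.5)² / 319.5 = 0.5704
  axial-flowered constricted-pod: (408 − 319.5)² / 319.5 = 24.5141
  terminal-flowered inflated-pod: (285 − 319.5)² / 319.5 = 3.7254
  terminal-flowered constricted-pod: (279 − 319.5)² / 319.5 = 5.1338
χ² = 0.5704 + 24.5141 + 3.7254 + 5.1338 = 33.9437 ≈ 33.944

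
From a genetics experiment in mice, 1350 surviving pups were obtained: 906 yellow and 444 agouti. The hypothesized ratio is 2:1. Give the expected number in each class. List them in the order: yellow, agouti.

Expected counts for N = 1350 under a 2:1 ratio (total parts = 3):
  yellow: 1350 × 2/3 = 900
  agouti: 1350 × 1/3 = 450

900, 450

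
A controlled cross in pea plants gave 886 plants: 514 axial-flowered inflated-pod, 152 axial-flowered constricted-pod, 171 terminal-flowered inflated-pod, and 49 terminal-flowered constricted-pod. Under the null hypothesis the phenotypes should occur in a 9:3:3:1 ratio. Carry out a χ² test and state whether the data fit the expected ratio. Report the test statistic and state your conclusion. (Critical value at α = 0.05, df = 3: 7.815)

The 9:3:3:1 ratio has 16 parts, so with N = 886 the expected counts are:
  axial-flowered inflated-pod: 886 × 9/16 = 498.375
  axial-flowered constricted-pod: 886 × 3/16 = 166.125
  terminal-flowered inflated-pod: 886 × 3/16 = 166.125
  terminal-flowered constricted-pod: 886 × 1/16 = 55.375
χ² = Σ (O − E)² / E
  axial-flowered inflated-pod: (514 − 498.375)² / 498.375 = 0.4899
  axial-flowered constricted-pod: (152 − 166.125)² / 166.125 = 1.2010
  terminal-flowered inflated-pod: (171 − 166.125)² / 166.125 = 0.1431
  terminal-flowered constricted-pod: (49 − 55.375)² / 55.375 = 0.7339
χ² = 0.4899 + 1.2010 + 0.1431 + 0.7339 = 2.5679 ≈ 2.568
Degrees of freedom = 4 − 1 = 3; critical value at α = 0.05 is 7.815.
Since 2.568 < 7.815, we fail to reject the null hypothesis — the data are consistent with the 9:3:3:1 ratio.

2.568; consistent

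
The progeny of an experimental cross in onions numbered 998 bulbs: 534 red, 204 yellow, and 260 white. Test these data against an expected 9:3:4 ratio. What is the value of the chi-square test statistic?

Expected counts for N = 998 under a 9:3:4 ratio (total parts = 16):
  red: 998 × 9/16 = 561.375
  yellow: 998 × 3/16 = 187.125
  white: 998 × 4/16 = 249.5
χ² = Σ (O − E)² / E
  red: (534 − 561.375)² / 561.375 = 1.3349
  yellow: (204 − 187.125)² / 187.125 = 1.5218
  white: (260 − 249.5)² / 249.5 = 0.4419
χ² = 1.3349 + 1.5218 + 0.4419 = 3.2986 ≈ 3.299

3.299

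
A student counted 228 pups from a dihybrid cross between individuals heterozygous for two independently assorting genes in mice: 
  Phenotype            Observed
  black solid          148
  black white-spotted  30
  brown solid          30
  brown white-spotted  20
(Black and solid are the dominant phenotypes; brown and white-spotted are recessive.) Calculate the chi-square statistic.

12.967

A dihybrid F₂ with independent assortment and complete dominance at both loci gives a 9:3:3:1 phenotypic ratio.
The 9:3:3:1 ratio has 16 parts, so with N = 228 the expected counts are:
  black solid: 228 × 9/16 = 128.25
  black white-spotted: 228 × 3/16 = 42.75
  brown solid: 228 × 3/16 = 42.75
  brown white-spotted: 228 × 1/16 = 14.25
χ² = Σ (O − E)² / E
  black solid: (148 − 128.25)² / 128.25 = 3.0414
  black white-spotted: (30 − 42.75)² / 42.75 = 3.8026
  brown solid: (30 − 42.75)² / 42.75 = 3.8026
  brown white-spotted: (20 − 14.25)² / 14.25 = 2.3202
χ² = 3.0414 + 3.8026 + 3.8026 + 2.3202 = 12.9668 ≈ 12.967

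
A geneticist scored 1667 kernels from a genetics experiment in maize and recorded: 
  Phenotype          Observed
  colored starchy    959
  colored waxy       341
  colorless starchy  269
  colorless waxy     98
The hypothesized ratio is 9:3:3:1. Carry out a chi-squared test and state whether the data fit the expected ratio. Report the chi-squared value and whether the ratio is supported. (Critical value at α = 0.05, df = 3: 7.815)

Total ratio parts = 16. Expected numbers out of 1667:
  colored starchy: 1667 × 9/16 = 937.6875
  colored waxy: 1667 × 3/16 = 312.5625
  colorless starchy: 1667 × 3/16 = 312.5625
  colorless waxy: 1667 × 1/16 = 104.1875
χ² = Σ (O − E)² / E
  colored starchy: (959 − 937.6875)² / 937.6875 = 0.4844
  colored waxy: (341 − 312.5625)² / 312.5625 = 2.5873
  colorless starchy: (269 − 312.5625)² / 312.5625 = 6.0714
  colorless waxy: (98 − 104.1875)² / 104.1875 = 0.3675
χ² = 0.4844 + 2.5873 + 6.0714 + 0.3675 = 9.5106 ≈ 9.511
Degrees of freedom = 4 − 1 = 3; critical value at α = 0.05 is 7.815.
Since 9.511 > 7.815, we reject the null hypothesis — the data do not fit the 9:3:3:1 ratio.

9.511; not consistent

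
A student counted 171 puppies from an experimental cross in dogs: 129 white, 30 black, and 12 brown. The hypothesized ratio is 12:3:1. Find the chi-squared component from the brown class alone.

0.161

Total ratio parts = 16. Expected numbers out of 171:
  white: 171 × 12/16 = 128.25
  black: 171 × 3/16 = 32.0625
  brown: 171 × 1/16 = 10.6875
Contribution of brown: (12 − 10.6875)² / 10.6875 = 0.1612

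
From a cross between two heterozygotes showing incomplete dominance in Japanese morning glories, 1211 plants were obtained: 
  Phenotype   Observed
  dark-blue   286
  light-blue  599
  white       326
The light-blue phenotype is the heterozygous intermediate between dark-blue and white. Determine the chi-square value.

With incomplete dominance, a heterozygote × heterozygote cross gives a 1:2:1 phenotypic ratio.
Under the 1:2:1 hypothesis (Σ ratio = 4, N = 1211):
  dark-blue: 1211 × 1/4 = 302.75
  light-blue: 1211 × 2/4 = 605.5
  white: 1211 × 1/4 = 302.75
χ² = Σ (O − E)² / E
  dark-blue: (286 − 302.75)² / 302.75 = 0.9267
  light-blue: (599 − 605.5)² / 605.5 = 0.0698
  white: (326 − 302.75)² / 302.75 = 1.7855
χ² = 0.9267 + 0.0698 + 1.7855 = 2.782

2.782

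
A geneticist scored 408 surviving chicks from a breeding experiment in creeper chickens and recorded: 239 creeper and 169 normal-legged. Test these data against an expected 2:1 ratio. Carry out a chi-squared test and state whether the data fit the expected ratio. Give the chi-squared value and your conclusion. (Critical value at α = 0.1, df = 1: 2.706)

12.011; not consistent

Expected counts for N = 408 under a 2:1 ratio (total parts = 3):
  creeper: 408 × 2/3 = 272
  normal-legged: 408 × 1/3 = 136
χ² = Σ (O − E)² / E
  creeper: (239 − 272)² / 272 = 4.0037
  normal-legged: (169 − 136)² / 136 = 8.0074
χ² = 4.0037 + 8.0074 = 12.0111 ≈ 12.011
Degrees of freedom = 2 − 1 = 1; critical value at α = 0.1 is 2.706.
Since 12.011 > 2.706, we reject the null hypothesis — the data do not fit the 2:1 ratio.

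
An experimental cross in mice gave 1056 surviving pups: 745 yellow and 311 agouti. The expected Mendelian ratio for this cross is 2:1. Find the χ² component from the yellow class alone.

The 2:1 ratio has 3 parts, so with N = 1056 the expected counts are:
  yellow: 1056 × 2/3 = 704
  agouti: 1056 × 1/3 = 352
Contribution of yellow: (745 − 704)² / 704 = 2.3878

2.388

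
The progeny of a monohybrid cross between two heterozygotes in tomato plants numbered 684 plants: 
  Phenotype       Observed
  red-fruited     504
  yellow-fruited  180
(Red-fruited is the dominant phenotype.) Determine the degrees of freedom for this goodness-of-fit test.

For a monohybrid cross between heterozygotes with complete dominance, the expected phenotypic ratio is 3:1.
A goodness-of-fit test with 2 phenotype classes has df = 2 − 1 = 1.

1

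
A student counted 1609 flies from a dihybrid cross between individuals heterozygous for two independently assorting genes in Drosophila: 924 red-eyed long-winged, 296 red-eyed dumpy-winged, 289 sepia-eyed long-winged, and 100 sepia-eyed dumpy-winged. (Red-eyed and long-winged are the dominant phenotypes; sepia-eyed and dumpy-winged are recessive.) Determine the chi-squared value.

A dihybrid F₂ with independent assortment and complete dominance at both loci gives a 9:3:3:1 phenotypic ratio.
Total ratio parts = 16. Expected numbers out of 1609:
  red-eyed long-winged: 1609 × 9/16 = 905.0625
  red-eyed dumpy-winged: 1609 × 3/16 = 301.6875
  sepia-eyed long-winged: 1609 × 3/16 = 301.6875
  sepia-eyed dumpy-winged: 1609 × 1/16 = 100.5625
χ² = Σ (O − E)² / E
  red-eyed long-winged: (924 − 905.0625)² / 905.0625 = 0.3962
  red-eyed dumpy-winged: (296 − 301.6875)² / 301.6875 = 0.1072
  sepia-eyed long-winged: (289 − 301.6875)² / 301.6875 = 0.5336
  sepia-eyed dumpy-winged: (100 − 100.5625)² / 100.5625 = 0.0031
χ² = 0.3962 + 0.1072 + 0.5336 + 0.0031 = 1.0401 ≈ 1.040

1.040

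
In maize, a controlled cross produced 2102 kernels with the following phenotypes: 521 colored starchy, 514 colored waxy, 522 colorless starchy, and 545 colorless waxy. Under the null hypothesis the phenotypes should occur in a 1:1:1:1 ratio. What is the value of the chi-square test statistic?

1.037

Expected counts for N = 2102 under a 1:1:1:1 ratio (total parts = 4):
  colored starchy: 2102 × 1/4 = 525.5
  colored waxy: 2102 × 1/4 = 525.5
  colorless starchy: 2102 × 1/4 = 525.5
  colorless waxy: 2102 × 1/4 = 525.5
χ² = Σ (O − E)² / E
  colored starchy: (521 − 525.5)² / 525.5 = 0.0385
  colored waxy: (514 − 525.5)² / 525.5 = 0.2517
  colorless starchy: (522 − 525.5)² / 525.5 = 0.0233
  colorless waxy: (545 − 525.5)² / 525.5 = 0.7236
χ² = 0.0385 + 0.2517 + 0.0233 + 0.7236 = 1.0371 ≈ 1.037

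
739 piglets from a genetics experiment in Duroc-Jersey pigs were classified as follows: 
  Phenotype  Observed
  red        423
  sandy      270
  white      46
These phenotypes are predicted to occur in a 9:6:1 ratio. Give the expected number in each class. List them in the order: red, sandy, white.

415.6875, 277.125, 46.1875

Under the 9:6:1 hypothesis (Σ ratio = 16, N = 739):
  red: 739 × 9/16 = 415.6875
  sandy: 739 × 6/16 = 277.125
  white: 739 × 1/16 = 46.1875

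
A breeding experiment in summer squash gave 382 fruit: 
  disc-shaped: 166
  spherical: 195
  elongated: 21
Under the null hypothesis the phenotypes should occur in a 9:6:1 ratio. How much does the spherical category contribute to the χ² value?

The 9:6:1 ratio has 16 parts, so with N = 382 the expected counts are:
  disc-shaped: 382 × 9/16 = 214.875
  spherical: 382 × 6/16 = 143.25
  elongated: 382 × 1/16 = 23.875
Contribution of spherical: (195 − 143.25)² / 143.25 = 18.6950

18.695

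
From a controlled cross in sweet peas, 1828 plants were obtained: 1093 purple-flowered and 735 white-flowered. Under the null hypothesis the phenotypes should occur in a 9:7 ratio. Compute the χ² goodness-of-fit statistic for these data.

9.320

Expected counts for N = 1828 under a 9:7 ratio (total parts = 16):
  purple-flowered: 1828 × 9/16 = 1028.25
  white-flowered: 1828 × 7/16 = 799.75
χ² = Σ (O − E)² / E
  purple-flowered: (1093 − 1028.25)² / 1028.25 = 4.0774
  white-flowered: (735 − 799.75)² / 799.75 = 5.2423
χ² = 4.0774 + 5.2423 = 9.3197 ≈ 9.320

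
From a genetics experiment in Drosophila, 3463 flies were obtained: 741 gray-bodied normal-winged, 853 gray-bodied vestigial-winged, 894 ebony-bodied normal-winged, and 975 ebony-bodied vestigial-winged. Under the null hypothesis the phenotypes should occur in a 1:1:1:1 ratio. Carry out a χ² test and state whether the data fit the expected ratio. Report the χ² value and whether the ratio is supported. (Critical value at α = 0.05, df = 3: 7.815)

The 1:1:1:1 ratio has 4 parts, so with N = 3463 the expected counts are:
  gray-bodied normal-winged: 3463 × 1/4 = 865.75
  gray-bodied vestigial-winged: 3463 × 1/4 = 865.75
  ebony-bodied normal-winged: 3463 × 1/4 = 865.75
  ebony-bodied vestigial-winged: 3463 × 1/4 = 865.75
χ² = Σ (O − E)² / E
  gray-bodied normal-winged: (741 − 865.75)² / 865.75 = 17.9758
  gray-bodied vestigial-winged: (853 − 865.75)² / 865.75 = 0.1878
  ebony-bodied normal-winged: (894 − 865.75)² / 865.75 = 0.9218
  ebony-bodied vestigial-winged: (975 − 865.75)² / 865.75 = 13.7864
χ² = 17.9758 + 0.1878 + 0.9218 + 13.7864 = 32.8718 ≈ 32.872
Degrees of freedom = 4 − 1 = 3; critical value at α = 0.05 is 7.815.
Since 32.872 > 7.815, we reject the null hypothesis — the data do not fit the 1:1:1:1 ratio.

32.872; not consistent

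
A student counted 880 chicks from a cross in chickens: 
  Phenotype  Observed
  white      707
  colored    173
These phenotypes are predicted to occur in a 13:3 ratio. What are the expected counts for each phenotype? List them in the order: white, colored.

715, 165

Total ratio parts = 16. Expected numbers out of 880:
  white: 880 × 13/16 = 715
  colored: 880 × 3/16 = 165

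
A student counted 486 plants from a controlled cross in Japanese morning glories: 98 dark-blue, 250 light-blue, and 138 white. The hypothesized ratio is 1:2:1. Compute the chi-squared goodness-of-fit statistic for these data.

6.988

Total ratio parts = 4. Expected numbers out of 486:
  dark-blue: 486 × 1/4 = 121.5
  light-blue: 486 × 2/4 = 243
  white: 486 × 1/4 = 121.5
χ² = Σ (O − E)² / E
  dark-blue: (98 − 121.5)² / 121.5 = 4.5453
  light-blue: (250 − 243)² / 243 = 0.2016
  white: (138 − 121.5)² / 121.5 = 2.2407
χ² = 4.5453 + 0.2016 + 2.2407 = 6.9876 ≈ 6.988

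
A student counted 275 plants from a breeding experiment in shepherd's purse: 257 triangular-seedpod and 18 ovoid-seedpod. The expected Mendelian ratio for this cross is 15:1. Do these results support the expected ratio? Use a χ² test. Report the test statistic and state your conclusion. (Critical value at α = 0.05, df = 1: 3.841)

0.041; consistent

Total ratio parts = 16. Expected numbers out of 275:
  triangular-seedpod: 275 × 15/16 = 257.8125
  ovoid-seedpod: 275 × 1/16 = 17.1875
χ² = Σ (O − E)² / E
  triangular-seedpod: (257 − 257.8125)² / 257.8125 = 0.0026
  ovoid-seedpod: (18 − 17.1875)² / 17.1875 = 0.0384
χ² = 0.0026 + 0.0384 = 0.041
Degrees of freedom = 2 − 1 = 1; critical value at α = 0.05 is 3.841.
Since 0.041 < 3.841, we fail to reject the null hypothesis — the data are consistent with the 15:1 ratio.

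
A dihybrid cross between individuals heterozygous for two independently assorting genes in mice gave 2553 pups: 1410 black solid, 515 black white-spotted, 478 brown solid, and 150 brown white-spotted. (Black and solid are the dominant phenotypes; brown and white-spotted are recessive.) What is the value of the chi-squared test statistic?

A dihybrid F₂ with independent assortment and complete dominance at both loci gives a 9:3:3:1 phenotypic ratio.
Under the 9:3:3:1 hypothesis (Σ ratio = 16, N = 2553):
  black solid: 2553 × 9/16 = 1436.0625
  black white-spotted: 2553 × 3/16 = 478.6875
  brown solid: 2553 × 3/16 = 478.6875
  brown white-spotted: 2553 × 1/16 = 159.5625
χ² = Σ (O − E)² / E
  black solid: (1410 − 1436.0625)² / 1436.0625 = 0.4730
  black white-spotted: (515 − 478.6875)² / 478.6875 = 2.7546
  brown solid: (478 − 478.6875)² / 478.6875 = 0.0010
  brown white-spotted: (150 − 159.5625)² / 159.5625 = 0.5731
χ² = 0.4730 + 2.7546 + 0.0010 + 0.5731 = 3.8017 ≈ 3.802

3.802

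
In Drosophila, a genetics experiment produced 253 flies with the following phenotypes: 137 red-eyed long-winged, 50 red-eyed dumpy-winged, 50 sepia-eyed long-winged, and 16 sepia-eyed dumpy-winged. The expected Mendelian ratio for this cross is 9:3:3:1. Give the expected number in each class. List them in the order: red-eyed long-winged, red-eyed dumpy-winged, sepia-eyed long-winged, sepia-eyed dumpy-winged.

142.3125, 47.4375, 47.4375, 15.8125

Under the 9:3:3:1 hypothesis (Σ ratio = 16, N = 253):
  red-eyed long-winged: 253 × 9/16 = 142.3125
  red-eyed dumpy-winged: 253 × 3/16 = 47.4375
  sepia-eyed long-winged: 253 × 3/16 = 47.4375
  sepia-eyed dumpy-winged: 253 × 1/16 = 15.8125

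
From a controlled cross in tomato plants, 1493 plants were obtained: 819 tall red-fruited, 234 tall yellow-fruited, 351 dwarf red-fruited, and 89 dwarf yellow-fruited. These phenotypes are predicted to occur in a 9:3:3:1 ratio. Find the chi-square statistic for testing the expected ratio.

26.293

Total ratio parts = 16. Expected numbers out of 1493:
  tall red-fruited: 1493 × 9/16 = 839.8125
  tall yellow-fruited: 1493 × 3/16 = 279.9375
  dwarf red-fruited: 1493 × 3/16 = 279.9375
  dwarf yellow-fruited: 1493 × 1/16 = 93.3125
χ² = Σ (O − E)² / E
  tall red-fruited: (819 − 839.8125)² / 839.8125 = 0.5158
  tall yellow-fruited: (234 − 279.9375)² / 279.9375 = 7.5383
  dwarf red-fruited: (351 − 279.9375)² / 279.9375 = 18.0393
  dwarf yellow-fruited: (89 − 93.3125)² / 93.3125 = 0.1993
χ² = 0.5158 + 7.5383 + 18.0393 + 0.1993 = 26.2927 ≈ 26.293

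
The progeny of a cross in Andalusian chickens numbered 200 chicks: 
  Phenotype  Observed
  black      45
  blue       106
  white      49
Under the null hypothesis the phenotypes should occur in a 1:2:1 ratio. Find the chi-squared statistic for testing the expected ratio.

0.880

Total ratio parts = 4. Expected numbers out of 200:
  black: 200 × 1/4 = 50
  blue: 200 × 2/4 = 100
  white: 200 × 1/4 = 50
χ² = Σ (O − E)² / E
  black: (45 − 50)² / 50 = 0.5000
  blue: (106 − 100)² / 100 = 0.3600
  white: (49 − 50)² / 50 = 0.0200
χ² = 0.5000 + 0.3600 + 0.0200 = 0.880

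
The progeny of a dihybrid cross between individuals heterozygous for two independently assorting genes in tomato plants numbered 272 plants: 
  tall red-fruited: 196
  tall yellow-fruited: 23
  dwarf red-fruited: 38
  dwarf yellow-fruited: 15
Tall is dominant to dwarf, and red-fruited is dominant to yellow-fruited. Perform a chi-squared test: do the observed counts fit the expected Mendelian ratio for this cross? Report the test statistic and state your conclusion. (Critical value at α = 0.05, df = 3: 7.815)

31.007; not consistent

A dihybrid F₂ with independent assortment and complete dominance at both loci gives a 9:3:3:1 phenotypic ratio.
The 9:3:3:1 ratio has 16 parts, so with N = 272 the expected counts are:
  tall red-fruited: 272 × 9/16 = 153
  tall yellow-fruited: 272 × 3/16 = 51
  dwarf red-fruited: 272 × 3/16 = 51
  dwarf yellow-fruited: 272 × 1/16 = 17
χ² = Σ (O − E)² / E
  tall red-fruited: (196 − 153)² / 153 = 12.0850
  tall yellow-fruited: (23 − 51)² / 51 = 15.3725
  dwarf red-fruited: (38 − 51)² / 51 = 3.3137
  dwarf yellow-fruited: (15 − 17)² / 17 = 0.2353
χ² = 12.0850 + 15.3725 + 3.3137 + 0.2353 = 31.0065 ≈ 31.007
Degrees of freedom = 4 − 1 = 3; critical value at α = 0.05 is 7.815.
Since 31.007 > 7.815, we reject the null hypothesis — the data do not fit the 9:3:3:1 ratio.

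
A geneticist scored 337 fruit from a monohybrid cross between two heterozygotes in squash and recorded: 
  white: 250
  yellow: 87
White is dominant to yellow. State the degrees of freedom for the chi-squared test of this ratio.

For a monohybrid cross between heterozygotes with complete dominance, the expected phenotypic ratio is 3:1.
A goodness-of-fit test with 2 phenotype classes has df = 2 − 1 = 1.

1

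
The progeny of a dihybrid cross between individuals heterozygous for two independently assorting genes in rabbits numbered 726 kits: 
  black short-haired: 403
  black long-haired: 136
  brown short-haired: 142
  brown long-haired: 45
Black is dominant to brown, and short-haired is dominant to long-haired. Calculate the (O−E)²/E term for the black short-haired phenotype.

A dihybrid F₂ with independent assortment and complete dominance at both loci gives a 9:3:3:1 phenotypic ratio.
Total ratio parts = 16. Expected numbers out of 726:
  black short-haired: 726 × 9/16 = 408.375
  black long-haired: 726 × 3/16 = 136.125
  brown short-haired: 726 × 3/16 = 136.125
  brown long-haired: 726 × 1/16 = 45.375
Contribution of black short-haired: (403 − 408.375)² / 408.375 = 0.0707

0.071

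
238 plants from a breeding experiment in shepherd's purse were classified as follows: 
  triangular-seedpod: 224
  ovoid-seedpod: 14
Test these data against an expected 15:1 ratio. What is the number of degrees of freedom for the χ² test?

1

A goodness-of-fit test with 2 phenotype classes has df = 2 − 1 = 1.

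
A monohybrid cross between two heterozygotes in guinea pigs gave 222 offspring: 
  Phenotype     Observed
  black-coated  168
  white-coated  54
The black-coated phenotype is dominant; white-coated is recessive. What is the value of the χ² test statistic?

For a monohybrid cross between heterozygotes with complete dominance, the expected phenotypic ratio is 3:1.
Total ratio parts = 4. Expected numbers out of 222:
  black-coated: 222 × 3/4 = 166.5
  white-coated: 222 × 1/4 = 55.5
χ² = Σ (O − E)² / E
  black-coated: (168 − 166.5)² / 166.5 = 0.0135
  white-coated: (54 − 55.5)² / 55.5 = 0.0405
χ² = 0.0135 + 0.0405 = 0.054

0.054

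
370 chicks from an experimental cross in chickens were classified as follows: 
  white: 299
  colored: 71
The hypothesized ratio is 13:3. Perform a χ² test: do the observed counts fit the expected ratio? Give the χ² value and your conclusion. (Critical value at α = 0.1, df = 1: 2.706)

0.047; consistent

The 13:3 ratio has 16 parts, so with N = 370 the expected counts are:
  white: 370 × 13/16 = 300.625
  colored: 370 × 3/16 = 69.375
χ² = Σ (O − E)² / E
  white: (299 − 300.625)² / 300.625 = 0.0088
  colored: (71 − 69.375)² / 69.375 = 0.0381
χ² = 0.0088 + 0.0381 = 0.0469 ≈ 0.047
Degrees of freedom = 2 − 1 = 1; critical value at α = 0.1 is 2.706.
Since 0.047 < 2.706, we fail to reject the null hypothesis — the data are consistent with the 13:3 ratio.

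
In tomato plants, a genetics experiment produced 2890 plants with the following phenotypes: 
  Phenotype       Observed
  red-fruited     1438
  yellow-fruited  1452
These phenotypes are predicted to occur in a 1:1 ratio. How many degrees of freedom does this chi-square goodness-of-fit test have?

A goodness-of-fit test with 2 phenotype classes has df = 2 − 1 = 1.

1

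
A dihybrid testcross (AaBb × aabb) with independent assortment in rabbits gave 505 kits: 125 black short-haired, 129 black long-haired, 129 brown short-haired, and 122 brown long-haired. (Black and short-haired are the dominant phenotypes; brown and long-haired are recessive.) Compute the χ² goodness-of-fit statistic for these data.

0.275

A dihybrid testcross with independent assortment gives a 1:1:1:1 ratio.
Expected counts for N = 505 under a 1:1:1:1 ratio (total parts = 4):
  black short-haired: 505 × 1/4 = 126.25
  black long-haired: 505 × 1/4 = 126.25
  brown short-haired: 505 × 1/4 = 126.25
  brown long-haired: 505 × 1/4 = 126.25
χ² = Σ (O − E)² / E
  black short-haired: (125 − 126.25)² / 126.25 = 0.0124
  black long-haired: (129 − 126.25)² / 126.25 = 0.0599
  brown short-haired: (129 − 126.25)² / 126.25 = 0.0599
  brown long-haired: (122 − 126.25)² / 126.25 = 0.1431
χ² = 0.0124 + 0.0599 + 0.0599 + 0.1431 = 0.2753 ≈ 0.275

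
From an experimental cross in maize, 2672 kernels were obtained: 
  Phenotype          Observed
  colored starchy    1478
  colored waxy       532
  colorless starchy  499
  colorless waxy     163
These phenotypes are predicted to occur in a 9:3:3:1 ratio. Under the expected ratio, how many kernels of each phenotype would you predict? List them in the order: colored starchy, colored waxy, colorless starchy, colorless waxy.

The 9:3:3:1 ratio has 16 parts, so with N = 2672 the expected counts are:
  colored starchy: 2672 × 9/16 = 1503
  colored waxy: 2672 × 3/16 = 501
  colorless starchy: 2672 × 3/16 = 501
  colorless waxy: 2672 × 1/16 = 167

1503, 501, 501, 167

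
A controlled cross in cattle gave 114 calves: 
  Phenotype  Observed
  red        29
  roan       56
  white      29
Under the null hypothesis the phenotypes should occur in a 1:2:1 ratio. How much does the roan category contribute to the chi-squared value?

0.018

Expected counts for N = 114 under a 1:2:1 ratio (total parts = 4):
  red: 114 × 1/4 = 28.5
  roan: 114 × 2/4 = 57
  white: 114 × 1/4 = 28.5
Contribution of roan: (56 − 57)² / 57 = 0.0175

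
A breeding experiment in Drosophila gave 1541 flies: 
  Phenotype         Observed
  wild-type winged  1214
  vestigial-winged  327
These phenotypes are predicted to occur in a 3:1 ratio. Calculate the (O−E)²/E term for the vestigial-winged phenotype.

8.807

Expected counts for N = 1541 under a 3:1 ratio (total parts = 4):
  wild-type winged: 1541 × 3/4 = 1155.75
  vestigial-winged: 1541 × 1/4 = 385.25
Contribution of vestigial-winged: (327 − 385.25)² / 385.25 = 8.8074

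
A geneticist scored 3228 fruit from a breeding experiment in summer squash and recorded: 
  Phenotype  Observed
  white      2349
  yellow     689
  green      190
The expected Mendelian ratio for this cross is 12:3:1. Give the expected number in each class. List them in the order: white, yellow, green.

Expected counts for N = 3228 under a 12:3:1 ratio (total parts = 16):
  white: 3228 × 12/16 = 2421
  yellow: 3228 × 3/16 = 605.25
  green: 3228 × 1/16 = 201.75

2421, 605.25, 201.75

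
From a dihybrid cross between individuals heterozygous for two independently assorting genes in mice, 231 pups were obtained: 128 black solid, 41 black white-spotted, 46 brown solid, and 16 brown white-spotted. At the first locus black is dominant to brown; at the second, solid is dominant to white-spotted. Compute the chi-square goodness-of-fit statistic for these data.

0.488

A dihybrid F₂ with independent assortment and complete dominance at both loci gives a 9:3:3:1 phenotypic ratio.
Expected counts for N = 231 under a 9:3:3:1 ratio (total parts = 16):
  black solid: 231 × 9/16 = 129.9375
  black white-spotted: 231 × 3/16 = 43.3125
  brown solid: 231 × 3/16 = 43.3125
  brown white-spotted: 231 × 1/16 = 14.4375
χ² = Σ (O − E)² / E
  black solid: (128 − 129.9375)² / 129.9375 = 0.0289
  black white-spotted: (41 − 43.3125)² / 43.3125 = 0.1235
  brown solid: (46 − 43.3125)² / 43.3125 = 0.1668
  brown white-spotted: (16 − 14.4375)² / 14.4375 = 0.1691
χ² = 0.0289 + 0.1235 + 0.1668 + 0.1691 = 0.4883 ≈ 0.488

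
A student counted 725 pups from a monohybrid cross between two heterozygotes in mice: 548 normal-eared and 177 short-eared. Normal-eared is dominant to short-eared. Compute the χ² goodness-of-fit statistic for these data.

For a monohybrid cross between heterozygotes with complete dominance, the expected phenotypic ratio is 3:1.
Expected counts for N = 725 under a 3:1 ratio (total parts = 4):
  normal-eared: 725 × 3/4 = 543.75
  short-eared: 725 × 1/4 = 181.25
χ² = Σ (O − E)² / E
  normal-eared: (548 − 543.75)² / 543.75 = 0.0332
  short-eared: (177 − 181.25)² / 181.25 = 0.0997
χ² = 0.0332 + 0.0997 = 0.1329 ≈ 0.133

0.133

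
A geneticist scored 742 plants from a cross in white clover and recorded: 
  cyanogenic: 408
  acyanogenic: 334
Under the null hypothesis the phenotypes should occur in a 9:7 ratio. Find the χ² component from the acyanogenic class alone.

0.271

Expected counts for N = 742 under a 9:7 ratio (total parts = 16):
  cyanogenic: 742 × 9/16 = 417.375
  acyanogenic: 742 × 7/16 = 324.625
Contribution of acyanogenic: (334 − 324.625)² / 324.625 = 0.2707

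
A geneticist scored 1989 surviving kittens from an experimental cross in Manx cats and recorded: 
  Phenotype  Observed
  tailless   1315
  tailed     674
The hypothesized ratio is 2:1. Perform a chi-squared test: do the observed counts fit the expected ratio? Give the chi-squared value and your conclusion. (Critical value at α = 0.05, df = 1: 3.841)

Under the 2:1 hypothesis (Σ ratio = 3, N = 1989):
  tailless: 1989 × 2/3 = 1326
  tailed: 1989 × 1/3 = 663
χ² = Σ (O − E)² / E
  tailless: (1315 − 1326)² / 1326 = 0.0913
  tailed: (674 − 663)² / 663 = 0.1825
χ² = 0.0913 + 0.1825 = 0.2738 ≈ 0.274
Degrees of freedom = 2 − 1 = 1; critical value at α = 0.05 is 3.841.
Since 0.274 < 3.841, we fail to reject the null hypothesis — the data are consistent with the 2:1 ratio.

0.274; consistent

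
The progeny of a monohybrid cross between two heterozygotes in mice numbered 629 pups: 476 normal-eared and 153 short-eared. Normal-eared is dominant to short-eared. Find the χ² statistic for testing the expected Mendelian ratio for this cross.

0.153

For a monohybrid cross between heterozygotes with complete dominance, the expected phenotypic ratio is 3:1.
The 3:1 ratio has 4 parts, so with N = 629 the expected counts are:
  normal-eared: 629 × 3/4 = 471.75
  short-eared: 629 × 1/4 = 157.25
χ² = Σ (O − E)² / E
  normal-eared: (476 − 471.75)² / 471.75 = 0.0383
  short-eared: (153 − 157.25)² / 157.25 = 0.1149
χ² = 0.0383 + 0.1149 = 0.1532 ≈ 0.153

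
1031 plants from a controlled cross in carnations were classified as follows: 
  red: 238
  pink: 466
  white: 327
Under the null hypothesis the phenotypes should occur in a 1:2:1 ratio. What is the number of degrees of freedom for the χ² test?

A goodness-of-fit test with 3 phenotype classes has df = 3 − 1 = 2.

2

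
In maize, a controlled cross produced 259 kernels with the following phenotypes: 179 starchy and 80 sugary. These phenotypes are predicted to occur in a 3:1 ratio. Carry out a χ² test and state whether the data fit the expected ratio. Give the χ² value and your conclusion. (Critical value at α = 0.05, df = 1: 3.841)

4.789; not consistent

Expected counts for N = 259 under a 3:1 ratio (total parts = 4):
  starchy: 259 × 3/4 = 194.25
  sugary: 259 × 1/4 = 64.75
χ² = Σ (O − E)² / E
  starchy: (179 − 194.25)² / 194.25 = 1.1972
  sugary: (80 − 64.75)² / 64.75 = 3.5917
χ² = 1.1972 + 3.5917 = 4.7889 ≈ 4.789
Degrees of freedom = 2 − 1 = 1; critical value at α = 0.05 is 3.841.
Since 4.789 > 3.841, we reject the null hypothesis — the data do not fit the 3:1 ratio.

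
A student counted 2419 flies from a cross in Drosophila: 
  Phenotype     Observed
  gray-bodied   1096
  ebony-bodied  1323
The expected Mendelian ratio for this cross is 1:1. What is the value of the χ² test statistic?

21.302

Total ratio parts = 2. Expected numbers out of 2419:
  gray-bodied: 2419 × 1/2 = 1209.5
  ebony-bodied: 2419 × 1/2 = 1209.5
χ² = Σ (O − E)² / E
  gray-bodied: (1096 − 1209.5)² / 1209.5 = 10.6509
  ebony-bodied: (1323 − 1209.5)² / 1209.5 = 10.6509
χ² = 10.6509 + 10.6509 = 21.3018 ≈ 21.302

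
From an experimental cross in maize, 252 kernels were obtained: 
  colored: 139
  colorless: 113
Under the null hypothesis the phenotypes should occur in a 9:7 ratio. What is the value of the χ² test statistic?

The 9:7 ratio has 16 parts, so with N = 252 the expected counts are:
  colored: 252 × 9/16 = 141.75
  colorless: 252 × 7/16 = 110.25
χ² = Σ (O − E)² / E
  colored: (139 − 141.75)² / 141.75 = 0.0534
  colorless: (113 − 110.25)² / 110.25 = 0.0686
χ² = 0.0534 + 0.0686 = 0.122

0.122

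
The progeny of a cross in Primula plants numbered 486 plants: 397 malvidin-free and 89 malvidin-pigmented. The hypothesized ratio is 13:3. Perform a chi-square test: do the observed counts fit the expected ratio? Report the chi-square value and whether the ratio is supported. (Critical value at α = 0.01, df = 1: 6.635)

0.061; consistent

Total ratio parts = 16. Expected numbers out of 486:
  malvidin-free: 486 × 13/16 = 394.875
  malvidin-pigmented: 486 × 3/16 = 91.125
χ² = Σ (O − E)² / E
  malvidin-free: (397 − 394.875)² / 394.875 = 0.0114
  malvidin-pigmented: (89 − 91.125)² / 91.125 = 0.0496
χ² = 0.0114 + 0.0496 = 0.061
Degrees of freedom = 2 − 1 = 1; critical value at α = 0.01 is 6.635.
Since 0.061 < 6.635, we fail to reject the null hypothesis — the data are consistent with the 13:3 ratio.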